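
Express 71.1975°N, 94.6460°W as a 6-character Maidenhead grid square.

EQ21qe

Add 180° to longitude and 90° to latitude: 85.3540, 161.1975.
Field: lon ⌊85.3540/20⌋ = 4 → E; lat ⌊161.1975/10⌋ = 16 → Q.
Square: lon ⌊5.3540/2⌋ = 2; lat ⌊1.1975/1⌋ = 1.
Subsquare: lon ⌊1.3540/0.0833333⌋ = 16 → q; lat ⌊0.1975/0.0416667⌋ = 4 → e.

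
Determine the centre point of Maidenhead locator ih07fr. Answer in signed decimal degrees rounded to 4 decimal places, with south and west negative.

Field I=8, H=7: +8·20° lon, +7·10° lat → SW at lon -20°, lat -20°.
Square 0, 7: +0·2° lon, +7·1° lat → SW at lon -20°, lat -13°.
Subsquare f=5, r=17: +5·0.0833333° lon, +17·0.0416667° lat → SW at lon -19.5833°, lat -12.2917°.
Cell spans 0.0833333° lon × 0.0416667° lat. Centre is SW corner plus half of each.
latitude -12.2708, longitude -19.5417.

-12.2708, -19.5417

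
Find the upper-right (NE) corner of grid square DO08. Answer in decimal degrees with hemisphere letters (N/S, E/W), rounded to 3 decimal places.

Field D=3, O=14: +3·20° lon, +14·10° lat → SW at lon -120°, lat 50°.
Square 0, 8: +0·2° lon, +8·1° lat → SW at lon -120°, lat 58°.
Cell spans 2° lon × 1° lat. NE corner is SW corner plus one full cell.
latitude 59.000° N, longitude 118.000° W.

59.000° N, 118.000° W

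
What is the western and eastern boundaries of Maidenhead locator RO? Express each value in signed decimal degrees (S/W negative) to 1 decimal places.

Field R=17, O=14: +17·20° lon, +14·10° lat → SW at lon 160°, lat 50°.
Cell spans 20° lon × 10° lat.
west 160.0, east 180.0.

160.0, 180.0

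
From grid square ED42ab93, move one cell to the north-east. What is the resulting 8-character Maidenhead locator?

ED42bb04

Longitude extended square 9; +1 → 10, wraps to 0, carry into subsquare.
Longitude subsquare a = 0; +1 → 1 = b.
Latitude extended square 3; +1 → 4.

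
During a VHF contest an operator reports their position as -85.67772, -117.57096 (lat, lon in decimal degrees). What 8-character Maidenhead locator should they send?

Add 180° to longitude and 90° to latitude: 62.42904, 4.32228.
Field: 62.42904/20 → 3 → D, 4.32228/10 → 0 → A; chars DA.
Square: 2.42904/2 → 1, 4.32228/1 → 4; chars 14.
Subsquare: 0.42904/0.0833333 → 5 → f, 0.32228/0.0416667 → 7 → h; chars fh.
Extended square: 0.01237/0.00833333 → 1, 0.03061/0.00416667 → 7; chars 17.

DA14fh17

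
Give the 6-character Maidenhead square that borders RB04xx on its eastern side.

Longitude subsquare x = 23; +1 → 24, wraps to 0 = a, carry into square.
Longitude square 0; +1 → 1.
The latitude characters are unchanged.

RB14ax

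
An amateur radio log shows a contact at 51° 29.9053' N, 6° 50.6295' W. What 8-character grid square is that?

Offset from 180°W / 90°S: lon 173.15617°, lat 141.49842°.
Field (20°×10°, letters A–R): 173.15617/20 → 8 → I, 141.49842/10 → 14 → O; chars IO.
Square (2°×1°, digits 0–9): 13.15617/2 → 6, 1.49842/1 → 1; chars 61.
Subsquare (5′×2.5′, letters a–x): 1.15617/0.0833333 → 13 → n, 0.49842/0.0416667 → 11 → l; chars nl.
Extended square (30″×15″, digits 0–9): 0.07284/0.00833333 → 8, 0.04009/0.00416667 → 9; chars 89.

IO61nl89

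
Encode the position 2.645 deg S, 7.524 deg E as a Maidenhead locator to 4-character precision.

JI37

Shift to the Maidenhead origin (180°W, 90°S): lon 187.52, lat 87.36.
Field: lon ⌊187.52/20⌋ = 9 → J; lat ⌊87.36/10⌋ = 8 → I.
Square: lon ⌊7.52/2⌋ = 3; lat ⌊7.36/1⌋ = 7.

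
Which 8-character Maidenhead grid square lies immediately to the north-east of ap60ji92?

AP60ki03

Longitude extended square 9; +1 → 10, wraps to 0, carry into subsquare.
Longitude subsquare j = 9; +1 → 10 = k.
Latitude extended square 2; +1 → 3.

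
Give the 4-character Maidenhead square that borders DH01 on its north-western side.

CH92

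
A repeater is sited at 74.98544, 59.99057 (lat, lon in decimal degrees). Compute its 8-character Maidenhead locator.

Shift to the Maidenhead origin (180°W, 90°S): lon 239.99057, lat 164.98544.
Field: lon ⌊239.99057/20⌋ = 11 → L; lat ⌊164.98544/10⌋ = 16 → Q.
Square: lon ⌊19.99057/2⌋ = 9; lat ⌊4.98544/1⌋ = 4.
Subsquare: lon ⌊1.99057/0.0833333⌋ = 23 → x; lat ⌊0.98544/0.0416667⌋ = 23 → x.
Extended square: lon ⌊0.07390/0.00833333⌋ = 8; lat ⌊0.02711/0.00416667⌋ = 6.

LQ94xx86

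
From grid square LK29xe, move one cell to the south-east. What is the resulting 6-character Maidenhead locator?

LK39ad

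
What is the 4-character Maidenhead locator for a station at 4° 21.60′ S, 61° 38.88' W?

FI95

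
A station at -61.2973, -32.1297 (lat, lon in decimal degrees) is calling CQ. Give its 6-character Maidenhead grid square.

HC38wq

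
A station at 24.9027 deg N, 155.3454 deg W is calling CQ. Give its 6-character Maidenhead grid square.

Offset from 180°W / 90°S: lon 24.6546°, lat 114.9027°.
Field: 24.6546/20 → 1 → B, 114.9027/10 → 11 → L; chars BL.
Square: 4.6546/2 → 2, 4.9027/1 → 4; chars 24.
Subsquare: 0.6546/0.0833333 → 7 → h, 0.9027/0.0416667 → 21 → v; chars hv.

BL24hv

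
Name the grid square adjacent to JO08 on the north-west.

IO99

Longitude square 0; −1 → -1, wraps to 9, carry into field.
Longitude field J = 9; −1 → 8 = I.
Latitude square 8; +1 → 9.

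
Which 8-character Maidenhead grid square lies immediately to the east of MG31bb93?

Longitude extended square 9; +1 → 10, wraps to 0, carry into subsquare.
Longitude subsquare b = 1; +1 → 2 = c.
The latitude characters are unchanged.

MG31cb03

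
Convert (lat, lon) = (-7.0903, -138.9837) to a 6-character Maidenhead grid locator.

CI02mv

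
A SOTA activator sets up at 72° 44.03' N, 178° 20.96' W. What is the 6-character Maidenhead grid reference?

Shift to the Maidenhead origin (180°W, 90°S): lon 1.6507, lat 162.7338.
Field (20°×10°, letters A–R): lon ⌊1.6507/20⌋ = 0 → A; lat ⌊162.7338/10⌋ = 16 → Q.
Square (2°×1°, digits 0–9): lon ⌊1.6507/2⌋ = 0; lat ⌊2.7338/1⌋ = 2.
Subsquare (5′×2.5′, letters a–x): lon ⌊1.6507/0.0833333⌋ = 19 → t; lat ⌊0.7338/0.0416667⌋ = 17 → r.

AQ02tr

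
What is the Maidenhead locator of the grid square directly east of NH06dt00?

NH06dt10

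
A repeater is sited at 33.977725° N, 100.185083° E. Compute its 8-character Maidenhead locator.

OM03cx24

Shift to the Maidenhead origin (180°W, 90°S): lon 280.18508, lat 123.97772.
Field (20°×10°, letters A–R): 280.18508/20 → 14 → O, 123.97772/10 → 12 → M; chars OM.
Square (2°×1°, digits 0–9): 0.18508/2 → 0, 3.97772/1 → 3; chars 03.
Subsquare (5′×2.5′, letters a–x): 0.18508/0.0833333 → 2 → c, 0.97772/0.0416667 → 23 → x; chars cx.
Extended square (30″×15″, digits 0–9): 0.01842/0.00833333 → 2, 0.01939/0.00416667 → 4; chars 24.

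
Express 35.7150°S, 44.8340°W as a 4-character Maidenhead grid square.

GF74

Offset from 180°W / 90°S: lon 135.17°, lat 54.28°.
Field (20°×10°, letters A–R): 135.17/20 → 6 → G, 54.28/10 → 5 → F; chars GF.
Square (2°×1°, digits 0–9): 15.17/2 → 7, 4.28/1 → 4; chars 74.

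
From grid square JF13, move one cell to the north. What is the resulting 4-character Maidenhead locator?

JF14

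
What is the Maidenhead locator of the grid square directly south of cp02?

CP01

Latitude square 2; −1 → 1.
The longitude characters are unchanged.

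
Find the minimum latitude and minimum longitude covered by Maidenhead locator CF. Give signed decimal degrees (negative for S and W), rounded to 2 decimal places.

-40.00, -140.00

Field C=2, F=5: +2·20° lon, +5·10° lat → SW at lon -140°, lat -40°.
latitude -40.00, longitude -140.00.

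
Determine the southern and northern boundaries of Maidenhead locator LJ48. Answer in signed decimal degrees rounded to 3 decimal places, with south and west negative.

8.000, 9.000

Field L=11, J=9: +11·20° lon, +9·10° lat → SW at lon 40°, lat 0°.
Square 4, 8: +4·2° lon, +8·1° lat → SW at lon 48°, lat 8°.
Cell spans 2° lon × 1° lat.
south 8.000, north 9.000.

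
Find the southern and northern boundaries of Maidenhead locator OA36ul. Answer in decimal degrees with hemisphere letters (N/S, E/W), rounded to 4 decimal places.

83.5417° S, 83.5000° S

Field O=14, A=0: +14·20° lon, +0·10° lat → SW at lon 100°, lat -90°.
Square 3, 6: +3·2° lon, +6·1° lat → SW at lon 106°, lat -84°.
Subsquare u=20, l=11: +20·0.0833333° lon, +11·0.0416667° lat → SW at lon 107.667°, lat -83.5417°.
Cell spans 0.0833333° lon × 0.0416667° lat.
south 83.5417° S, north 83.5000° S.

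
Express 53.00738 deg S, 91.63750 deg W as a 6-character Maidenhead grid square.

ED46ex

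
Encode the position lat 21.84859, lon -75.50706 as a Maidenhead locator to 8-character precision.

Add 180° to longitude and 90° to latitude: 104.49294, 111.84859.
Field: 104.49294/20 → 5 → F, 111.84859/10 → 11 → L; chars FL.
Square: 4.49294/2 → 2, 1.84859/1 → 1; chars 21.
Subsquare: 0.49294/0.0833333 → 5 → f, 0.84859/0.0416667 → 20 → u; chars fu.
Extended square: 0.07627/0.00833333 → 9, 0.01526/0.00416667 → 3; chars 93.

FL21fu93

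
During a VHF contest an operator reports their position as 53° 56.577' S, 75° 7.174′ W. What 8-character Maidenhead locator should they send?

FD26kb53

Shift to the Maidenhead origin (180°W, 90°S): lon 104.88043, lat 36.05705.
Field: 104.88043/20 → 5 → F, 36.05705/10 → 3 → D; chars FD.
Square: 4.88043/2 → 2, 6.05705/1 → 6; chars 26.
Subsquare: 0.88043/0.0833333 → 10 → k, 0.05705/0.0416667 → 1 → b; chars kb.
Extended square: 0.04710/0.00833333 → 5, 0.01538/0.00416667 → 3; chars 53.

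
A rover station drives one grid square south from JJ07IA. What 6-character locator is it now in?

Latitude subsquare a = 0; −1 → -1, wraps to 23 = x, carry into square.
Latitude square 7; −1 → 6.
The longitude characters are unchanged.

JJ06ix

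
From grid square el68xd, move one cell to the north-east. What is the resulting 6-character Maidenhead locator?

EL78ae

Longitude subsquare x = 23; +1 → 24, wraps to 0 = a, carry into square.
Longitude square 6; +1 → 7.
Latitude subsquare d = 3; +1 → 4 = e.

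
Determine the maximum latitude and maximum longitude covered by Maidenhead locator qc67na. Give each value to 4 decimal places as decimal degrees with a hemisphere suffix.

62.9583° S, 153.1667° E

Field Q=16, C=2: +16·20° lon, +2·10° lat → SW at lon 140°, lat -70°.
Square 6, 7: +6·2° lon, +7·1° lat → SW at lon 152°, lat -63°.
Subsquare n=13, a=0: +13·0.0833333° lon, +0·0.0416667° lat → SW at lon 153.083°, lat -63°.
Cell spans 0.0833333° lon × 0.0416667° lat. NE corner is SW corner plus one full cell.
latitude 62.9583° S, longitude 153.1667° E.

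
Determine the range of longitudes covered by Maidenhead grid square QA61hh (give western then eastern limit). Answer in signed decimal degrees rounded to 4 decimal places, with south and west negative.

Field Q=16, A=0: +16·20° lon, +0·10° lat → SW at lon 140°, lat -90°.
Square 6, 1: +6·2° lon, +1·1° lat → SW at lon 152°, lat -89°.
Subsquare h=7, h=7: +7·0.0833333° lon, +7·0.0416667° lat → SW at lon 152.583°, lat -88.7083°.
Cell spans 0.0833333° lon × 0.0416667° lat.
west 152.5833, east 152.6667.

152.5833, 152.6667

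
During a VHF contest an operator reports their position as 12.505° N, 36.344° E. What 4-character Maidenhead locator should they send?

KK82

Shift to the Maidenhead origin (180°W, 90°S): lon 216.34, lat 102.50.
Field (20°×10°, letters A–R): lon ⌊216.34/20⌋ = 10 → K; lat ⌊102.50/10⌋ = 10 → K.
Square (2°×1°, digits 0–9): lon ⌊16.34/2⌋ = 8; lat ⌊2.50/1⌋ = 2.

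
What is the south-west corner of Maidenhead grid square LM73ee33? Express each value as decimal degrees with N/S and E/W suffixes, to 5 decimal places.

33.17917° N, 54.35833° E

Field L=11, M=12: +11·20° lon, +12·10° lat → SW at lon 40°, lat 30°.
Square 7, 3: +7·2° lon, +3·1° lat → SW at lon 54°, lat 33°.
Subsquare e=4, e=4: +4·0.0833333° lon, +4·0.0416667° lat → SW at lon 54.3333°, lat 33.1667°.
Extended square 3, 3: +3·0.00833333° lon, +3·0.00416667° lat → SW at lon 54.3583°, lat 33.1792°.
latitude 33.17917° N, longitude 54.35833° E.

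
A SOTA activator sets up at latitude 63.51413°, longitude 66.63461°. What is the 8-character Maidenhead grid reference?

MP33hm63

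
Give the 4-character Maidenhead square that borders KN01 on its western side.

Longitude square 0; −1 → -1, wraps to 9, carry into field.
Longitude field K = 10; −1 → 9 = J.
The latitude characters are unchanged.

JN91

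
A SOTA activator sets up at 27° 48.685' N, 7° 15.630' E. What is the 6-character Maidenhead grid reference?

JL37pt

Offset from 180°W / 90°S: lon 187.2605°, lat 117.8114°.
Field: 187.2605/20 → 9 → J, 117.8114/10 → 11 → L; chars JL.
Square: 7.2605/2 → 3, 7.8114/1 → 7; chars 37.
Subsquare: 1.2605/0.0833333 → 15 → p, 0.8114/0.0416667 → 19 → t; chars pt.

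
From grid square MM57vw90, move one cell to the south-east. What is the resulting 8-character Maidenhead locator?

Longitude extended square 9; +1 → 10, wraps to 0, carry into subsquare.
Longitude subsquare v = 21; +1 → 22 = w.
Latitude extended square 0; −1 → -1, wraps to 9, carry into subsquare.
Latitude subsquare w = 22; −1 → 21 = v.

MM57wv09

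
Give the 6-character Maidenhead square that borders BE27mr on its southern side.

Latitude subsquare r = 17; −1 → 16 = q.
The longitude characters are unchanged.

BE27mq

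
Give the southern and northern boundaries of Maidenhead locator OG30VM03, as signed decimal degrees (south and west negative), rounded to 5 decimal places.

-29.48750, -29.48333

Field O=14, G=6: +14·20° lon, +6·10° lat → SW at lon 100°, lat -30°.
Square 3, 0: +3·2° lon, +0·1° lat → SW at lon 106°, lat -30°.
Subsquare v=21, m=12: +21·0.0833333° lon, +12·0.0416667° lat → SW at lon 107.75°, lat -29.5°.
Extended square 0, 3: +0·0.00833333° lon, +3·0.00416667° lat → SW at lon 107.75°, lat -29.4875°.
Cell spans 0.00833333° lon × 0.00416667° lat.
south -29.48750, north -29.48333.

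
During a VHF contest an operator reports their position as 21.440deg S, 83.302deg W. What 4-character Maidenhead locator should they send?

Offset from 180°W / 90°S: lon 96.70°, lat 68.56°.
Field (20°×10°, letters A–R): lon ⌊96.70/20⌋ = 4 → E; lat ⌊68.56/10⌋ = 6 → G.
Square (2°×1°, digits 0–9): lon ⌊16.70/2⌋ = 8; lat ⌊8.56/1⌋ = 8.

EG88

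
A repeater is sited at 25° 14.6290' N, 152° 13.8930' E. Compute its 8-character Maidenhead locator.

QL65cf78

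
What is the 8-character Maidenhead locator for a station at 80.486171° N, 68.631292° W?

FR50ql46

Shift to the Maidenhead origin (180°W, 90°S): lon 111.36871, lat 170.48617.
Field: lon ⌊111.36871/20⌋ = 5 → F; lat ⌊170.48617/10⌋ = 17 → R.
Square: lon ⌊11.36871/2⌋ = 5; lat ⌊0.48617/1⌋ = 0.
Subsquare: lon ⌊1.36871/0.0833333⌋ = 16 → q; lat ⌊0.48617/0.0416667⌋ = 11 → l.
Extended square: lon ⌊0.03537/0.00833333⌋ = 4; lat ⌊0.02784/0.00416667⌋ = 6.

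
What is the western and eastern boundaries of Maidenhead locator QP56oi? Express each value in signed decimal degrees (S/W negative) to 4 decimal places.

Field Q=16, P=15: +16·20° lon, +15·10° lat → SW at lon 140°, lat 60°.
Square 5, 6: +5·2° lon, +6·1° lat → SW at lon 150°, lat 66°.
Subsquare o=14, i=8: +14·0.0833333° lon, +8·0.0416667° lat → SW at lon 151.167°, lat 66.3333°.
Cell spans 0.0833333° lon × 0.0416667° lat.
west 151.1667, east 151.2500.

151.1667, 151.2500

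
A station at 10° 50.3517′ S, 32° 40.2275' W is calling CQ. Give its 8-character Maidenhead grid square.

HH39pd98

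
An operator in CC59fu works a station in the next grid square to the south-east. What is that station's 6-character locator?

Longitude subsquare f = 5; +1 → 6 = g.
Latitude subsquare u = 20; −1 → 19 = t.

CC59gt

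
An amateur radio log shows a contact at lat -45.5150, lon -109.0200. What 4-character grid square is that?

Shift to the Maidenhead origin (180°W, 90°S): lon 70.98, lat 44.48.
Field (20°×10°, letters A–R): lon ⌊70.98/20⌋ = 3 → D; lat ⌊44.48/10⌋ = 4 → E.
Square (2°×1°, digits 0–9): lon ⌊10.98/2⌋ = 5; lat ⌊4.48/1⌋ = 4.

DE54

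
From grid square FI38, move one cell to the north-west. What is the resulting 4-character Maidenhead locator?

FI29

Longitude square 3; −1 → 2.
Latitude square 8; +1 → 9.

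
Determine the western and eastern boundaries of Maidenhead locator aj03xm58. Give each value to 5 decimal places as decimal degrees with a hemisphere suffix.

178.04167° W, 178.03333° W

Field A=0, J=9: +0·20° lon, +9·10° lat → SW at lon -180°, lat 0°.
Square 0, 3: +0·2° lon, +3·1° lat → SW at lon -180°, lat 3°.
Subsquare x=23, m=12: +23·0.0833333° lon, +12·0.0416667° lat → SW at lon -178.083°, lat 3.5°.
Extended square 5, 8: +5·0.00833333° lon, +8·0.00416667° lat → SW at lon -178.042°, lat 3.53333°.
Cell spans 0.00833333° lon × 0.00416667° lat.
west 178.04167° W, east 178.03333° W.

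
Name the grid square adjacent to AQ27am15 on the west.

AQ27am05

Longitude extended square 1; −1 → 0.
The latitude characters are unchanged.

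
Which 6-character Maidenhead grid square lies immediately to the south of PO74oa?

Latitude subsquare a = 0; −1 → -1, wraps to 23 = x, carry into square.
Latitude square 4; −1 → 3.
The longitude characters are unchanged.

PO73ox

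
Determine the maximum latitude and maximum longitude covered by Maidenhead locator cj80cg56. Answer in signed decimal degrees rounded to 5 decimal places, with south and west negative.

0.27917, -123.78333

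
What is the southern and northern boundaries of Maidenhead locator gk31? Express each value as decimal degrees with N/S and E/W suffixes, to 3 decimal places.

Field G=6, K=10: +6·20° lon, +10·10° lat → SW at lon -60°, lat 10°.
Square 3, 1: +3·2° lon, +1·1° lat → SW at lon -54°, lat 11°.
Cell spans 2° lon × 1° lat.
south 11.000° N, north 12.000° N.

11.000° N, 12.000° N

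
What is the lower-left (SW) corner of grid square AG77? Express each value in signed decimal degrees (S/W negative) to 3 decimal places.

Field A=0, G=6: +0·20° lon, +6·10° lat → SW at lon -180°, lat -30°.
Square 7, 7: +7·2° lon, +7·1° lat → SW at lon -166°, lat -23°.
latitude -23.000, longitude -166.000.

-23.000, -166.000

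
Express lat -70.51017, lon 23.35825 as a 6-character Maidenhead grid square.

Add 180° to longitude and 90° to latitude: 203.3582, 19.4898.
Field: 203.3582/20 → 10 → K, 19.4898/10 → 1 → B; chars KB.
Square: 3.3582/2 → 1, 9.4898/1 → 9; chars 19.
Subsquare: 1.3582/0.0833333 → 16 → q, 0.4898/0.0416667 → 11 → l; chars ql.

KB19ql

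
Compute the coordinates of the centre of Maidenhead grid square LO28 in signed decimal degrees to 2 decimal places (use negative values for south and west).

Field L=11, O=14: +11·20° lon, +14·10° lat → SW at lon 40°, lat 50°.
Square 2, 8: +2·2° lon, +8·1° lat → SW at lon 44°, lat 58°.
Cell spans 2° lon × 1° lat. Centre is SW corner plus half of each.
latitude 58.50, longitude 45.00.

58.50, 45.00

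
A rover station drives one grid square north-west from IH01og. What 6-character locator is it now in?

IH01nh

Longitude subsquare o = 14; −1 → 13 = n.
Latitude subsquare g = 6; +1 → 7 = h.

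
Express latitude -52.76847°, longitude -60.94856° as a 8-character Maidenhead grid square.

FD97mf65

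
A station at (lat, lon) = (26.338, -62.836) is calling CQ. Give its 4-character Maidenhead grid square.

Shift to the Maidenhead origin (180°W, 90°S): lon 117.16, lat 116.34.
Field: lon ⌊117.16/20⌋ = 5 → F; lat ⌊116.34/10⌋ = 11 → L.
Square: lon ⌊17.16/2⌋ = 8; lat ⌊6.34/1⌋ = 6.

FL86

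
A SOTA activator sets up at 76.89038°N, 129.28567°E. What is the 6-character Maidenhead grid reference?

Offset from 180°W / 90°S: lon 309.2857°, lat 166.8904°.
Field: 309.2857/20 → 15 → P, 166.8904/10 → 16 → Q; chars PQ.
Square: 9.2857/2 → 4, 6.8904/1 → 6; chars 46.
Subsquare: 1.2857/0.0833333 → 15 → p, 0.8904/0.0416667 → 21 → v; chars pv.

PQ46pv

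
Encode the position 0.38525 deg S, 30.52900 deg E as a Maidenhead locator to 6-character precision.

Shift to the Maidenhead origin (180°W, 90°S): lon 210.5290, lat 89.6148.
Field: lon ⌊210.5290/20⌋ = 10 → K; lat ⌊89.6148/10⌋ = 8 → I.
Square: lon ⌊10.5290/2⌋ = 5; lat ⌊9.6148/1⌋ = 9.
Subsquare: lon ⌊0.5290/0.0833333⌋ = 6 → g; lat ⌊0.6148/0.0416667⌋ = 14 → o.

KI59go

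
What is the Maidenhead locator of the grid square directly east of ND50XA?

ND60aa

Longitude subsquare x = 23; +1 → 24, wraps to 0 = a, carry into square.
Longitude square 5; +1 → 6.
The latitude characters are unchanged.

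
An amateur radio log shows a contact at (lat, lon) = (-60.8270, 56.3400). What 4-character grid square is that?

Offset from 180°W / 90°S: lon 236.34°, lat 29.17°.
Field (20°×10°, letters A–R): lon ⌊236.34/20⌋ = 11 → L; lat ⌊29.17/10⌋ = 2 → C.
Square (2°×1°, digits 0–9): lon ⌊16.34/2⌋ = 8; lat ⌊9.17/1⌋ = 9.

LC89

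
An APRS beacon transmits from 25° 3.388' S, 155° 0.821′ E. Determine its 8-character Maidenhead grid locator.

QG74mw16

Add 180° to longitude and 90° to latitude: 335.01368, 64.94353.
Field: 335.01368/20 → 16 → Q, 64.94353/10 → 6 → G; chars QG.
Square: 15.01368/2 → 7, 4.94353/1 → 4; chars 74.
Subsquare: 1.01368/0.0833333 → 12 → m, 0.94353/0.0416667 → 22 → w; chars mw.
Extended square: 0.01368/0.00833333 → 1, 0.02687/0.00416667 → 6; chars 16.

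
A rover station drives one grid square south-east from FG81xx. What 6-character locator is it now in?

FG91aw

Longitude subsquare x = 23; +1 → 24, wraps to 0 = a, carry into square.
Longitude square 8; +1 → 9.
Latitude subsquare x = 23; −1 → 22 = w.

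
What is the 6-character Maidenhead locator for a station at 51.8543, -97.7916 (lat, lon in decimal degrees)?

EO11cu

Shift to the Maidenhead origin (180°W, 90°S): lon 82.2084, lat 141.8543.
Field (20°×10°, letters A–R): 82.2084/20 → 4 → E, 141.8543/10 → 14 → O; chars EO.
Square (2°×1°, digits 0–9): 2.2084/2 → 1, 1.8543/1 → 1; chars 11.
Subsquare (5′×2.5′, letters a–x): 0.2084/0.0833333 → 2 → c, 0.8543/0.0416667 → 20 → u; chars cu.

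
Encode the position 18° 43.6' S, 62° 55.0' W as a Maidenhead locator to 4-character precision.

FH81

Offset from 180°W / 90°S: lon 117.08°, lat 71.27°.
Field (20°×10°, letters A–R): lon ⌊117.08/20⌋ = 5 → F; lat ⌊71.27/10⌋ = 7 → H.
Square (2°×1°, digits 0–9): lon ⌊17.08/2⌋ = 8; lat ⌊1.27/1⌋ = 1.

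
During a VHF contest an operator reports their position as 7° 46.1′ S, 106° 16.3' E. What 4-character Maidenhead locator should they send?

OI32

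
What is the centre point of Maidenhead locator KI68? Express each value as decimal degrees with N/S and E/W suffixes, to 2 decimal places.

1.50° S, 33.00° E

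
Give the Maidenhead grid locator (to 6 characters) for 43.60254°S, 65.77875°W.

FE76cj

Shift to the Maidenhead origin (180°W, 90°S): lon 114.2212, lat 46.3975.
Field (20°×10°, letters A–R): lon ⌊114.2212/20⌋ = 5 → F; lat ⌊46.3975/10⌋ = 4 → E.
Square (2°×1°, digits 0–9): lon ⌊14.2212/2⌋ = 7; lat ⌊6.3975/1⌋ = 6.
Subsquare (5′×2.5′, letters a–x): lon ⌊0.2212/0.0833333⌋ = 2 → c; lat ⌊0.3975/0.0416667⌋ = 9 → j.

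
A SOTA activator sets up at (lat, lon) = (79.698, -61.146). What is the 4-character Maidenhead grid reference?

FQ99

Offset from 180°W / 90°S: lon 118.85°, lat 169.70°.
Field: 118.85/20 → 5 → F, 169.70/10 → 16 → Q; chars FQ.
Square: 18.85/2 → 9, 9.70/1 → 9; chars 99.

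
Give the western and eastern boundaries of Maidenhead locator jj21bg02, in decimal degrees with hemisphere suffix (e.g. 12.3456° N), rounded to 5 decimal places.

Field J=9, J=9: +9·20° lon, +9·10° lat → SW at lon 0°, lat 0°.
Square 2, 1: +2·2° lon, +1·1° lat → SW at lon 4°, lat 1°.
Subsquare b=1, g=6: +1·0.0833333° lon, +6·0.0416667° lat → SW at lon 4.08333°, lat 1.25°.
Extended square 0, 2: +0·0.00833333° lon, +2·0.00416667° lat → SW at lon 4.08333°, lat 1.25833°.
Cell spans 0.00833333° lon × 0.00416667° lat.
west 4.08333° E, east 4.09167° E.

4.08333° E, 4.09167° E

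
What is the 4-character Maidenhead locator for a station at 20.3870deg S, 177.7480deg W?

Add 180° to longitude and 90° to latitude: 2.25, 69.61.
Field: 2.25/20 → 0 → A, 69.61/10 → 6 → G; chars AG.
Square: 2.25/2 → 1, 9.61/1 → 9; chars 19.

AG19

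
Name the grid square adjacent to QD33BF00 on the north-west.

QD33af91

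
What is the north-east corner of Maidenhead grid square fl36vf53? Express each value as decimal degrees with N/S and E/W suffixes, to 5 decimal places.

26.22500° N, 72.20000° W

Field F=5, L=11: +5·20° lon, +11·10° lat → SW at lon -80°, lat 20°.
Square 3, 6: +3·2° lon, +6·1° lat → SW at lon -74°, lat 26°.
Subsquare v=21, f=5: +21·0.0833333° lon, +5·0.0416667° lat → SW at lon -72.25°, lat 26.2083°.
Extended square 5, 3: +5·0.00833333° lon, +3·0.00416667° lat → SW at lon -72.2083°, lat 26.2208°.
Cell spans 0.00833333° lon × 0.00416667° lat. NE corner is SW corner plus one full cell.
latitude 26.22500° N, longitude 72.20000° W.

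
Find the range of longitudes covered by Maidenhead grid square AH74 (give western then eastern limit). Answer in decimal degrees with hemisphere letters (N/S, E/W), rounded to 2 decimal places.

166.00° W, 164.00° W

Field A=0, H=7: +0·20° lon, +7·10° lat → SW at lon -180°, lat -20°.
Square 7, 4: +7·2° lon, +4·1° lat → SW at lon -166°, lat -16°.
Cell spans 2° lon × 1° lat.
west 166.00° W, east 164.00° W.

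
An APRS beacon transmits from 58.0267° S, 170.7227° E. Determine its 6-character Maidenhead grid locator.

RD51ix

Offset from 180°W / 90°S: lon 350.7227°, lat 31.9733°.
Field: lon ⌊350.7227/20⌋ = 17 → R; lat ⌊31.9733/10⌋ = 3 → D.
Square: lon ⌊10.7227/2⌋ = 5; lat ⌊1.9733/1⌋ = 1.
Subsquare: lon ⌊0.7227/0.0833333⌋ = 8 → i; lat ⌊0.9733/0.0416667⌋ = 23 → x.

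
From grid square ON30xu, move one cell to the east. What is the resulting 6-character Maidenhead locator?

Longitude subsquare x = 23; +1 → 24, wraps to 0 = a, carry into square.
Longitude square 3; +1 → 4.
The latitude characters are unchanged.

ON40au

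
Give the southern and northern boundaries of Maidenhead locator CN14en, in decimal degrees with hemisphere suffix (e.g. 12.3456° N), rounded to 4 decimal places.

44.5417° N, 44.5833° N

Field C=2, N=13: +2·20° lon, +13·10° lat → SW at lon -140°, lat 40°.
Square 1, 4: +1·2° lon, +4·1° lat → SW at lon -138°, lat 44°.
Subsquare e=4, n=13: +4·0.0833333° lon, +13·0.0416667° lat → SW at lon -137.667°, lat 44.5417°.
Cell spans 0.0833333° lon × 0.0416667° lat.
south 44.5417° N, north 44.5833° N.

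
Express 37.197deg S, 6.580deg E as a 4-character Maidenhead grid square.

JF32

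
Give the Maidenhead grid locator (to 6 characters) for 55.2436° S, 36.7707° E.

KD84js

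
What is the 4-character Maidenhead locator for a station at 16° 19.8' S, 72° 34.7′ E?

MH63

Shift to the Maidenhead origin (180°W, 90°S): lon 252.58, lat 73.67.
Field: lon ⌊252.58/20⌋ = 12 → M; lat ⌊73.67/10⌋ = 7 → H.
Square: lon ⌊12.58/2⌋ = 6; lat ⌊3.67/1⌋ = 3.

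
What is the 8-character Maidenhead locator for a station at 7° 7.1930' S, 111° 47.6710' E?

Add 180° to longitude and 90° to latitude: 291.79452, 82.88012.
Field: 291.79452/20 → 14 → O, 82.88012/10 → 8 → I; chars OI.
Square: 11.79452/2 → 5, 2.88012/1 → 2; chars 52.
Subsquare: 1.79452/0.0833333 → 21 → v, 0.88012/0.0416667 → 21 → v; chars vv.
Extended square: 0.04452/0.00833333 → 5, 0.00512/0.00416667 → 1; chars 51.

OI52vv51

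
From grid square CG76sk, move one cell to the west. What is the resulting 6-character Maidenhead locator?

Longitude subsquare s = 18; −1 → 17 = r.
The latitude characters are unchanged.

CG76rk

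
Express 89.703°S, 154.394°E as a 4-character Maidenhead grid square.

QA70

Shift to the Maidenhead origin (180°W, 90°S): lon 334.39, lat 0.30.
Field: 334.39/20 → 16 → Q, 0.30/10 → 0 → A; chars QA.
Square: 14.39/2 → 7, 0.30/1 → 0; chars 70.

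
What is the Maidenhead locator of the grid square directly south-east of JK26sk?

JK26tj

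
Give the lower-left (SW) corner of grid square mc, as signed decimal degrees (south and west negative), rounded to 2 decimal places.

Field M=12, C=2: +12·20° lon, +2·10° lat → SW at lon 60°, lat -70°.
latitude -70.00, longitude 60.00.

-70.00, 60.00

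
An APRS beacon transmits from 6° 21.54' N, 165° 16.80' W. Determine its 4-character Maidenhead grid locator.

AJ76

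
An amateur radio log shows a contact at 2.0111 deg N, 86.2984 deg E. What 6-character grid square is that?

Offset from 180°W / 90°S: lon 266.2984°, lat 92.0111°.
Field (20°×10°, letters A–R): 266.2984/20 → 13 → N, 92.0111/10 → 9 → J; chars NJ.
Square (2°×1°, digits 0–9): 6.2984/2 → 3, 2.0111/1 → 2; chars 32.
Subsquare (5′×2.5′, letters a–x): 0.2984/0.0833333 → 3 → d, 0.0111/0.0416667 → 0 → a; chars da.

NJ32da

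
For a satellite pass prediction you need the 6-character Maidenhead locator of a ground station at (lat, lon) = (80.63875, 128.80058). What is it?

Shift to the Maidenhead origin (180°W, 90°S): lon 308.8006, lat 170.6388.
Field: 308.8006/20 → 15 → P, 170.6388/10 → 17 → R; chars PR.
Square: 8.8006/2 → 4, 0.6388/1 → 0; chars 40.
Subsquare: 0.8006/0.0833333 → 9 → j, 0.6388/0.0416667 → 15 → p; chars jp.

PR40jp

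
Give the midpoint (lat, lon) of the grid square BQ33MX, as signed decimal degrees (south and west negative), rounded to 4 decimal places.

73.9792, -152.9583

Field B=1, Q=16: +1·20° lon, +16·10° lat → SW at lon -160°, lat 70°.
Square 3, 3: +3·2° lon, +3·1° lat → SW at lon -154°, lat 73°.
Subsquare m=12, x=23: +12·0.0833333° lon, +23·0.0416667° lat → SW at lon -153°, lat 73.9583°.
Cell spans 0.0833333° lon × 0.0416667° lat. Centre is SW corner plus half of each.
latitude 73.9792, longitude -152.9583.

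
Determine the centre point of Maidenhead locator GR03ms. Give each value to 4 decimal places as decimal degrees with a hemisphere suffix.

Field G=6, R=17: +6·20° lon, +17·10° lat → SW at lon -60°, lat 80°.
Square 0, 3: +0·2° lon, +3·1° lat → SW at lon -60°, lat 83°.
Subsquare m=12, s=18: +12·0.0833333° lon, +18·0.0416667° lat → SW at lon -59°, lat 83.75°.
Cell spans 0.0833333° lon × 0.0416667° lat. Centre is SW corner plus half of each.
latitude 83.7708° N, longitude 58.9583° W.

83.7708° N, 58.9583° W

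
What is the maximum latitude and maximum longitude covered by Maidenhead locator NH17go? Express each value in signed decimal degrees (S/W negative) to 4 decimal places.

-12.3750, 82.5833

Field N=13, H=7: +13·20° lon, +7·10° lat → SW at lon 80°, lat -20°.
Square 1, 7: +1·2° lon, +7·1° lat → SW at lon 82°, lat -13°.
Subsquare g=6, o=14: +6·0.0833333° lon, +14·0.0416667° lat → SW at lon 82.5°, lat -12.4167°.
Cell spans 0.0833333° lon × 0.0416667° lat. NE corner is SW corner plus one full cell.
latitude -12.3750, longitude 82.5833.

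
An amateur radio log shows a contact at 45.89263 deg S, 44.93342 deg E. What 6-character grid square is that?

LE24lc

Add 180° to longitude and 90° to latitude: 224.9334, 44.1074.
Field (20°×10°, letters A–R): 224.9334/20 → 11 → L, 44.1074/10 → 4 → E; chars LE.
Square (2°×1°, digits 0–9): 4.9334/2 → 2, 4.1074/1 → 4; chars 24.
Subsquare (5′×2.5′, letters a–x): 0.9334/0.0833333 → 11 → l, 0.1074/0.0416667 → 2 → c; chars lc.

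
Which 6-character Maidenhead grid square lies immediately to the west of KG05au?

JG95xu

Longitude subsquare a = 0; −1 → -1, wraps to 23 = x, carry into square.
Longitude square 0; −1 → -1, wraps to 9, carry into field.
Longitude field K = 10; −1 → 9 = J.
The latitude characters are unchanged.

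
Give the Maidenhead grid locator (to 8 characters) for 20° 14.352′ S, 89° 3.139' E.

Add 180° to longitude and 90° to latitude: 269.05232, 69.76080.
Field: 269.05232/20 → 13 → N, 69.76080/10 → 6 → G; chars NG.
Square: 9.05232/2 → 4, 9.76080/1 → 9; chars 49.
Subsquare: 1.05232/0.0833333 → 12 → m, 0.76080/0.0416667 → 18 → s; chars ms.
Extended square: 0.05232/0.00833333 → 6, 0.01080/0.00416667 → 2; chars 62.

NG49ms62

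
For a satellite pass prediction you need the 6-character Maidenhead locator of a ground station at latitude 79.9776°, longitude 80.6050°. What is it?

Add 180° to longitude and 90° to latitude: 260.6050, 169.9776.
Field (20°×10°, letters A–R): 260.6050/20 → 13 → N, 169.9776/10 → 16 → Q; chars NQ.
Square (2°×1°, digits 0–9): 0.6050/2 → 0, 9.9776/1 → 9; chars 09.
Subsquare (5′×2.5′, letters a–x): 0.6050/0.0833333 → 7 → h, 0.9776/0.0416667 → 23 → x; chars hx.

NQ09hx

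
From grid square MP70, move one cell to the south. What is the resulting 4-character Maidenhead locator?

Latitude square 0; −1 → -1, wraps to 9, carry into field.
Latitude field P = 15; −1 → 14 = O.
The longitude characters are unchanged.

MO79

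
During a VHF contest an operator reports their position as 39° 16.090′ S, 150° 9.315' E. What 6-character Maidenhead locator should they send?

Offset from 180°W / 90°S: lon 330.1553°, lat 50.7318°.
Field (20°×10°, letters A–R): lon ⌊330.1553/20⌋ = 16 → Q; lat ⌊50.7318/10⌋ = 5 → F.
Square (2°×1°, digits 0–9): lon ⌊10.1553/2⌋ = 5; lat ⌊0.7318/1⌋ = 0.
Subsquare (5′×2.5′, letters a–x): lon ⌊0.1553/0.0833333⌋ = 1 → b; lat ⌊0.7318/0.0416667⌋ = 17 → r.

QF50br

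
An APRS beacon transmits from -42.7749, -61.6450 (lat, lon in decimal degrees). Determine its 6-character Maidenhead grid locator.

FE97ef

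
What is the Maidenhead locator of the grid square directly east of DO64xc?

DO74ac

Longitude subsquare x = 23; +1 → 24, wraps to 0 = a, carry into square.
Longitude square 6; +1 → 7.
The latitude characters are unchanged.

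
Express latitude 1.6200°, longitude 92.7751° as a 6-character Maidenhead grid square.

NJ61jo

Offset from 180°W / 90°S: lon 272.7751°, lat 91.6200°.
Field: 272.7751/20 → 13 → N, 91.6200/10 → 9 → J; chars NJ.
Square: 12.7751/2 → 6, 1.6200/1 → 1; chars 61.
Subsquare: 0.7751/0.0833333 → 9 → j, 0.6200/0.0416667 → 14 → o; chars jo.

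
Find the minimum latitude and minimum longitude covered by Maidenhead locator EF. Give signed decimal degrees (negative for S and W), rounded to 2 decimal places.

Field E=4, F=5: +4·20° lon, +5·10° lat → SW at lon -100°, lat -40°.
latitude -40.00, longitude -100.00.

-40.00, -100.00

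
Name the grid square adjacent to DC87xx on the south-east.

Longitude subsquare x = 23; +1 → 24, wraps to 0 = a, carry into square.
Longitude square 8; +1 → 9.
Latitude subsquare x = 23; −1 → 22 = w.

DC97aw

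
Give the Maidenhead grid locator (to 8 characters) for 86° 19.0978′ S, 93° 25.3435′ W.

EA33gq93

Add 180° to longitude and 90° to latitude: 86.57761, 3.68170.
Field: 86.57761/20 → 4 → E, 3.68170/10 → 0 → A; chars EA.
Square: 6.57761/2 → 3, 3.68170/1 → 3; chars 33.
Subsquare: 0.57761/0.0833333 → 6 → g, 0.68170/0.0416667 → 16 → q; chars gq.
Extended square: 0.07761/0.00833333 → 9, 0.01504/0.00416667 → 3; chars 93.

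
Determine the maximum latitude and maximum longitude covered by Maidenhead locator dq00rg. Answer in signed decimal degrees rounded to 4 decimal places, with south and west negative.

70.2917, -118.5000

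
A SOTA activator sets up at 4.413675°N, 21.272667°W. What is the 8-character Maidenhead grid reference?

Add 180° to longitude and 90° to latitude: 158.72733, 94.41367.
Field: 158.72733/20 → 7 → H, 94.41367/10 → 9 → J; chars HJ.
Square: 18.72733/2 → 9, 4.41367/1 → 4; chars 94.
Subsquare: 0.72733/0.0833333 → 8 → i, 0.41367/0.0416667 → 9 → j; chars ij.
Extended square: 0.06067/0.00833333 → 7, 0.03867/0.00416667 → 9; chars 79.

HJ94ij79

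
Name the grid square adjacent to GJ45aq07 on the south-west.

GJ35xq96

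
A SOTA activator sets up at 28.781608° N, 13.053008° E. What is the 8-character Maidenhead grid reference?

JL68ms67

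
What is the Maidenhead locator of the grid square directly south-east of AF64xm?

Longitude subsquare x = 23; +1 → 24, wraps to 0 = a, carry into square.
Longitude square 6; +1 → 7.
Latitude subsquare m = 12; −1 → 11 = l.

AF74al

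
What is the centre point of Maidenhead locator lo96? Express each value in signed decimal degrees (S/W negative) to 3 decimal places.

56.500, 59.000

Field L=11, O=14: +11·20° lon, +14·10° lat → SW at lon 40°, lat 50°.
Square 9, 6: +9·2° lon, +6·1° lat → SW at lon 58°, lat 56°.
Cell spans 2° lon × 1° lat. Centre is SW corner plus half of each.
latitude 56.500, longitude 59.000.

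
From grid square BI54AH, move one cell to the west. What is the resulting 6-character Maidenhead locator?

Longitude subsquare a = 0; −1 → -1, wraps to 23 = x, carry into square.
Longitude square 5; −1 → 4.
The latitude characters are unchanged.

BI44xh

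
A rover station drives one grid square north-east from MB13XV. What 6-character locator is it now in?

Longitude subsquare x = 23; +1 → 24, wraps to 0 = a, carry into square.
Longitude square 1; +1 → 2.
Latitude subsquare v = 21; +1 → 22 = w.

MB23aw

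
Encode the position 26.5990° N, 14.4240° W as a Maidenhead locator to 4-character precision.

IL26

Add 180° to longitude and 90° to latitude: 165.58, 116.60.
Field: 165.58/20 → 8 → I, 116.60/10 → 11 → L; chars IL.
Square: 5.58/2 → 2, 6.60/1 → 6; chars 26.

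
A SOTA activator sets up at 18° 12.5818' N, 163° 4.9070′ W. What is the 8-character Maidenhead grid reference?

Offset from 180°W / 90°S: lon 16.91822°, lat 108.20970°.
Field: lon ⌊16.91822/20⌋ = 0 → A; lat ⌊108.20970/10⌋ = 10 → K.
Square: lon ⌊16.91822/2⌋ = 8; lat ⌊8.20970/1⌋ = 8.
Subsquare: lon ⌊0.91822/0.0833333⌋ = 11 → l; lat ⌊0.20970/0.0416667⌋ = 5 → f.
Extended square: lon ⌊0.00155/0.00833333⌋ = 0; lat ⌊0.00136/0.00416667⌋ = 0.

AK88lf00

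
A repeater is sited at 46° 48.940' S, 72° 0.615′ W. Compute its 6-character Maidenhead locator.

FE33xe

Add 180° to longitude and 90° to latitude: 107.9898, 43.1843.
Field (20°×10°, letters A–R): lon ⌊107.9898/20⌋ = 5 → F; lat ⌊43.1843/10⌋ = 4 → E.
Square (2°×1°, digits 0–9): lon ⌊7.9898/2⌋ = 3; lat ⌊3.1843/1⌋ = 3.
Subsquare (5′×2.5′, letters a–x): lon ⌊1.9898/0.0833333⌋ = 23 → x; lat ⌊0.1843/0.0416667⌋ = 4 → e.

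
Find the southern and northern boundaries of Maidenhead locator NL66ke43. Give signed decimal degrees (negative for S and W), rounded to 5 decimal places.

Field N=13, L=11: +13·20° lon, +11·10° lat → SW at lon 80°, lat 20°.
Square 6, 6: +6·2° lon, +6·1° lat → SW at lon 92°, lat 26°.
Subsquare k=10, e=4: +10·0.0833333° lon, +4·0.0416667° lat → SW at lon 92.8333°, lat 26.1667°.
Extended square 4, 3: +4·0.00833333° lon, +3·0.00416667° lat → SW at lon 92.8667°, lat 26.1792°.
Cell spans 0.00833333° lon × 0.00416667° lat.
south 26.17917, north 26.18333.

26.17917, 26.18333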